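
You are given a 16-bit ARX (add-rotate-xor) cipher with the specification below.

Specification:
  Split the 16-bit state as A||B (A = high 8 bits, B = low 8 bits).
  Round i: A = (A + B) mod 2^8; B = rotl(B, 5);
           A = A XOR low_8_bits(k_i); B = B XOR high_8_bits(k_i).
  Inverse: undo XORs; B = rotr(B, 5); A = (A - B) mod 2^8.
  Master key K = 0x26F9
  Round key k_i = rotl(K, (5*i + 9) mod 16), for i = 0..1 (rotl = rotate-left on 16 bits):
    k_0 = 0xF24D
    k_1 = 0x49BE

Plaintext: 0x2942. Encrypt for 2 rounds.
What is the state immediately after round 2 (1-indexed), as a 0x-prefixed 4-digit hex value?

s_0 = plaintext = 0x2942
s_1 = Round(s_0, k_0) = 0x26BA
s_2 = Round(s_1, k_1) = 0x5E1E

0x5E1E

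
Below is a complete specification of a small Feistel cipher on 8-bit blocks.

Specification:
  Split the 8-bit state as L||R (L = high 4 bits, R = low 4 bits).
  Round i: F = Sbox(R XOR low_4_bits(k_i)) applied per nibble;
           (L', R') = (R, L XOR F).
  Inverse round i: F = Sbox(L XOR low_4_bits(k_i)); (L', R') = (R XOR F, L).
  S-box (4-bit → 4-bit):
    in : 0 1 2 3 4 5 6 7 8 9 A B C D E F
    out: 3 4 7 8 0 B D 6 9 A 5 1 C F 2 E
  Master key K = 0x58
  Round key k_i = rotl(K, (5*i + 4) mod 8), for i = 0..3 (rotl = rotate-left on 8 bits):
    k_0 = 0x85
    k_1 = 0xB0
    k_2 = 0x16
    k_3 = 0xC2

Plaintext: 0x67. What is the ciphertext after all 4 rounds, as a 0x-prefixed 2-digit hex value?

s_0 = plaintext = 0x67
s_1 = Round(s_0, k_0) = 0x71
s_2 = Round(s_1, k_1) = 0x13
s_3 = Round(s_2, k_2) = 0x3A
s_4 = Round(s_3, k_3) = 0xAA

0xAA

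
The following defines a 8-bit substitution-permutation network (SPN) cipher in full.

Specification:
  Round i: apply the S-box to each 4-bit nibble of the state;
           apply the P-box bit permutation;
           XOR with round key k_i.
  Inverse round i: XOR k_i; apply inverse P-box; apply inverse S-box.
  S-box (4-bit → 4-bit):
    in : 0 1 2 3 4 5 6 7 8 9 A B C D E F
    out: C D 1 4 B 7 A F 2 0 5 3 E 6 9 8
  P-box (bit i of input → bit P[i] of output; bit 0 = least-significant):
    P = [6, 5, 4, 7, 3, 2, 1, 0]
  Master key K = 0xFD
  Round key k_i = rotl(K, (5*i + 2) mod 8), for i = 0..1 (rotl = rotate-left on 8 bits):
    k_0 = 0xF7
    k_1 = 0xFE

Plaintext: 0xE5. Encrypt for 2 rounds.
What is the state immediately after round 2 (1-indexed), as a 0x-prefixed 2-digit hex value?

s_0 = plaintext = 0xE5
s_1 = Round(s_0, k_0) = 0x8E
s_2 = Round(s_1, k_1) = 0x3A

0x3A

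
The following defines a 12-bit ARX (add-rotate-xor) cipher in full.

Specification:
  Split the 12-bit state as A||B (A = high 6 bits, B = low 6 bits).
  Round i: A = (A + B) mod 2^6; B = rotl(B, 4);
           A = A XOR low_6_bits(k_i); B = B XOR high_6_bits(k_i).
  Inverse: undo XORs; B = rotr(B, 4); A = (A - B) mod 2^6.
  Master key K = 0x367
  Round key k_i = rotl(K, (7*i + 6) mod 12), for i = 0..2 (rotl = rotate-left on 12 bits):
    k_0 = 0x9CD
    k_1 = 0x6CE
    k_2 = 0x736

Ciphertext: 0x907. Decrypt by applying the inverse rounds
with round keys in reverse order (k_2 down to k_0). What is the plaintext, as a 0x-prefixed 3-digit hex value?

s_0 = ciphertext = 0x907
s_1 = InvRound(s_0, k_2) = 0x96D
s_2 = InvRound(s_1, k_1) = 0x41B
s_3 = InvRound(s_2, k_0) = 0xAB3

0xAB3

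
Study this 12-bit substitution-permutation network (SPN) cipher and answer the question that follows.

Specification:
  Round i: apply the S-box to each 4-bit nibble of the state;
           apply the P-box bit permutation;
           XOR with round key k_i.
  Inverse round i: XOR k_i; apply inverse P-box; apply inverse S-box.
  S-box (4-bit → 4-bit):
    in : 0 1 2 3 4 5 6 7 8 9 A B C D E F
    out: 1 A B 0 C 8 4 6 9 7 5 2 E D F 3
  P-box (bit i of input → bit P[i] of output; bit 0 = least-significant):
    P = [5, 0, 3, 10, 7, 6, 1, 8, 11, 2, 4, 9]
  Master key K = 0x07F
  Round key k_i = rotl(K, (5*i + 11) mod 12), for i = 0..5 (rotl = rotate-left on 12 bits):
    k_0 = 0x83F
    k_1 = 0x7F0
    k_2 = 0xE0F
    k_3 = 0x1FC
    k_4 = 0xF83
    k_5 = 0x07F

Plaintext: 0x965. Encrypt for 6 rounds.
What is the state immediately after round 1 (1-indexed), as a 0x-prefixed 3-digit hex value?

0x429

s_0 = plaintext = 0x965
s_1 = Round(s_0, k_0) = 0x429
s_2 = Round(s_1, k_1) = 0x409
s_3 = Round(s_2, k_2) = 0xCB6
s_4 = Round(s_3, k_3) = 0x3A0
s_5 = Round(s_4, k_4) = 0xF21
s_6 = Round(s_5, k_5) = 0xDBA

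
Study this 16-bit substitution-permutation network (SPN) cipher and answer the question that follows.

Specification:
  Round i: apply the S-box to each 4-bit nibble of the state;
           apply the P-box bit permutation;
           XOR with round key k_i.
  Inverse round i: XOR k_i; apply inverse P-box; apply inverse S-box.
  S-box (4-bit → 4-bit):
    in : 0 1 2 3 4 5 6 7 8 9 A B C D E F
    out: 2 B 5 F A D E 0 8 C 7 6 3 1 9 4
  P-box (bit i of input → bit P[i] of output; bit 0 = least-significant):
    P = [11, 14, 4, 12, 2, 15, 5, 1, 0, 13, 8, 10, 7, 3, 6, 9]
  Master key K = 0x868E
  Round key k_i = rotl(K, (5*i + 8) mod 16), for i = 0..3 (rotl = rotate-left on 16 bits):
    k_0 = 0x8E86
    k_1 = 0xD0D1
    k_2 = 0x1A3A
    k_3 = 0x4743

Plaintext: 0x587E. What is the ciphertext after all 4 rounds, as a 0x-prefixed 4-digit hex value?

0x705C

s_0 = plaintext = 0x587E
s_1 = Round(s_0, k_0) = 0x9046
s_2 = Round(s_1, k_1) = 0x2283
s_3 = Round(s_2, k_2) = 0x43E9
s_4 = Round(s_3, k_3) = 0x705C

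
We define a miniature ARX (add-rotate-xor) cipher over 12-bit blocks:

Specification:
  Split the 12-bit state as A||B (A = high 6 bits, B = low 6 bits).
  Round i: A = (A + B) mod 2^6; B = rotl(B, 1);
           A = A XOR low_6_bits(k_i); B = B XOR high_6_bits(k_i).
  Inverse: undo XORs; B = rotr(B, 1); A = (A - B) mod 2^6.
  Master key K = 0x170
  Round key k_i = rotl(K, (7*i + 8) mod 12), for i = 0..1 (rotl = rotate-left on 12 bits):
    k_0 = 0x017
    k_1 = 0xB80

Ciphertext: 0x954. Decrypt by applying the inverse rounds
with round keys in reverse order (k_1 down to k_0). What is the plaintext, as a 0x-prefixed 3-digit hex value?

0xC6E

s_0 = ciphertext = 0x954
s_1 = InvRound(s_0, k_1) = 0x21D
s_2 = InvRound(s_1, k_0) = 0xC6E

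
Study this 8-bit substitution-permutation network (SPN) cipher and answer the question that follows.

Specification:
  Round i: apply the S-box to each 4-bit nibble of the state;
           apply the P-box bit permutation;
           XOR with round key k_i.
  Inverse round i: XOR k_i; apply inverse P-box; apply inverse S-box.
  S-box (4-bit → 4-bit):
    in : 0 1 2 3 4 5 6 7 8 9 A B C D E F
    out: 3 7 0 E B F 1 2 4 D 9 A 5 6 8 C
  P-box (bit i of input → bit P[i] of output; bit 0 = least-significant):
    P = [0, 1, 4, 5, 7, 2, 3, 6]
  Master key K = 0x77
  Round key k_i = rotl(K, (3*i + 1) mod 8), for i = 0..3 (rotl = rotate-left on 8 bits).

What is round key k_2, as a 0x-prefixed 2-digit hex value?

K = 0x77
k_0 = rotl(K, (3*0+1) mod 8) = rotl(K, 1) = 0xEE
k_1 = rotl(K, (3*1+1) mod 8) = rotl(K, 4) = 0x77
k_2 = rotl(K, (3*2+1) mod 8) = rotl(K, 7) = 0xBB

0xBB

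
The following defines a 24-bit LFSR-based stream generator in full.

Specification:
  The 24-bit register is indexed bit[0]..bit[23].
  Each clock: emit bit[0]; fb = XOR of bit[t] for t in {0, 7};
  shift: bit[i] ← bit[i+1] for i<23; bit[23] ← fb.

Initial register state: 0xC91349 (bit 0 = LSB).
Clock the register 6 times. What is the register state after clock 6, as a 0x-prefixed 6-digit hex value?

0xBF244D

reg_0 = 0xC91349
clock 1: out=1, reg = 0xE489A4
clock 2: out=0, reg = 0xF244D2
clock 3: out=0, reg = 0xF92269
clock 4: out=1, reg = 0xFC9134
clock 5: out=0, reg = 0x7E489A
clock 6: out=0, reg = 0xBF244D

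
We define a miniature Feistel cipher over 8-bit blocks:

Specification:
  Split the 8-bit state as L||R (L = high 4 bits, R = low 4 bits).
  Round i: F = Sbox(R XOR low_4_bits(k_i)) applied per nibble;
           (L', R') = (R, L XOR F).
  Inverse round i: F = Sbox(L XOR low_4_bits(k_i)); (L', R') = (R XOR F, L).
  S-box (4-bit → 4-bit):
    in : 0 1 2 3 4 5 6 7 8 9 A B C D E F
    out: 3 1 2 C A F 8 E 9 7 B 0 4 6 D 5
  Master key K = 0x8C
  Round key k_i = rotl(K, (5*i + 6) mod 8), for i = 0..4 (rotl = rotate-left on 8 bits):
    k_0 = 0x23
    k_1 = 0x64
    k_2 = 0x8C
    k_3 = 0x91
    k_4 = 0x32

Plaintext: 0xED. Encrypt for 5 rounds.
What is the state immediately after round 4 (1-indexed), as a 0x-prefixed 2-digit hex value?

0x6D

s_0 = plaintext = 0xED
s_1 = Round(s_0, k_0) = 0xD3
s_2 = Round(s_1, k_1) = 0x33
s_3 = Round(s_2, k_2) = 0x36
s_4 = Round(s_3, k_3) = 0x6D
s_5 = Round(s_4, k_4) = 0xD3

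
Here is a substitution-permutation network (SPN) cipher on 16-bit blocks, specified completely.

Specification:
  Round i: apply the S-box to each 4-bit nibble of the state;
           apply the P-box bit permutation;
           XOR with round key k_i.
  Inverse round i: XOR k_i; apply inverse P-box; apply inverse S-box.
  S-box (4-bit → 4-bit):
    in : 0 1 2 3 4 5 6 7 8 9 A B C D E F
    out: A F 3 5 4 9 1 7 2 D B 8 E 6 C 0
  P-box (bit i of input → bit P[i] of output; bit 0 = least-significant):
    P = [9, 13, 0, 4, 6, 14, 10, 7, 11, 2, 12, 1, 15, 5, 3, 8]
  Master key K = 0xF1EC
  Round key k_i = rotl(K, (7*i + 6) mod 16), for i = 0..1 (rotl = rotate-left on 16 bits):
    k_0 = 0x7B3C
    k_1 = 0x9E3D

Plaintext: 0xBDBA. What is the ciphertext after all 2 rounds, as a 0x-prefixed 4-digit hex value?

0xFEF1

s_0 = plaintext = 0xBDBA
s_1 = Round(s_0, k_0) = 0x48A8
s_2 = Round(s_1, k_1) = 0xFEF1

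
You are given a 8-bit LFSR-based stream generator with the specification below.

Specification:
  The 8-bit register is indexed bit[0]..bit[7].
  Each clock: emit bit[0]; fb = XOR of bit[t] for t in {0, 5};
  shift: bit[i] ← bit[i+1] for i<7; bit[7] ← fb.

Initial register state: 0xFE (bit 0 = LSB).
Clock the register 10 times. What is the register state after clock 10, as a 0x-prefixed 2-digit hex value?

0x9C

reg_0 = 0xFE
clock 1: out=0, reg = 0xFF
clock 2: out=1, reg = 0x7F
clock 3: out=1, reg = 0x3F
clock 4: out=1, reg = 0x1F
clock 5: out=1, reg = 0x8F
clock 6: out=1, reg = 0xC7
clock 7: out=1, reg = 0xE3
clock 8: out=1, reg = 0x71
clock 9: out=1, reg = 0x38
clock 10: out=0, reg = 0x9C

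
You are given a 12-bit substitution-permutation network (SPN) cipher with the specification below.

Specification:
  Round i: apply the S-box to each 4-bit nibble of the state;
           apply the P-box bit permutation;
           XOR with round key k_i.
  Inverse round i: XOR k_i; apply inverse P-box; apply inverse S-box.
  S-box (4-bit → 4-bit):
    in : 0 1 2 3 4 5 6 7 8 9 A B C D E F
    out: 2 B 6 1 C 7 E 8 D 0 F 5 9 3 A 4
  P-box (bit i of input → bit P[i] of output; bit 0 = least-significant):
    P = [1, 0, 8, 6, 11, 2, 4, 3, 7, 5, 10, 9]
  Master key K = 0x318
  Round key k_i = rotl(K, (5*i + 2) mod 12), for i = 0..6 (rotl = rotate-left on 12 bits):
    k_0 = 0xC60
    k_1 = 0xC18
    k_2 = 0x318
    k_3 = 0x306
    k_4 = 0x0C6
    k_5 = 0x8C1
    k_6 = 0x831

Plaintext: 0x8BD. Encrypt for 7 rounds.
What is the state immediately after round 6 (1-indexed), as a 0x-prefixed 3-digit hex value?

s_0 = plaintext = 0x8BD
s_1 = Round(s_0, k_0) = 0x2F3
s_2 = Round(s_1, k_1) = 0x82A
s_3 = Round(s_2, k_2) = 0x4CF
s_4 = Round(s_3, k_3) = 0xC0E
s_5 = Round(s_4, k_4) = 0x203
s_6 = Round(s_5, k_5) = 0xCE7
s_7 = Round(s_6, k_6) = 0xAFD

0xCE7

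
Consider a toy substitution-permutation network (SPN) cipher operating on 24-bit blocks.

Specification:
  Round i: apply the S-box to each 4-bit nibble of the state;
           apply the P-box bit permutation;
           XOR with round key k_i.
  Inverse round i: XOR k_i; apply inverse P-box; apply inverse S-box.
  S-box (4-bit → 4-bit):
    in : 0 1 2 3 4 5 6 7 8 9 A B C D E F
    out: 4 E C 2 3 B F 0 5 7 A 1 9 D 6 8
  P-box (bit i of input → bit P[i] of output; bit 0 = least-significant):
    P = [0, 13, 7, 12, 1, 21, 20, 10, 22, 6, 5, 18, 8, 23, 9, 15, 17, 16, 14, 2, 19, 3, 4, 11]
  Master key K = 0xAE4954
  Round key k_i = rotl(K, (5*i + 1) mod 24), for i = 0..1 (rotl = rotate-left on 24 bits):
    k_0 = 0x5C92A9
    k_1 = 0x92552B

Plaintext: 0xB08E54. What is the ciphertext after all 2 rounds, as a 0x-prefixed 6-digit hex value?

0xD5E169

s_0 = plaintext = 0xB08E54
s_1 = Round(s_0, k_0) = 0x74F5CA
s_2 = Round(s_1, k_1) = 0xD5E169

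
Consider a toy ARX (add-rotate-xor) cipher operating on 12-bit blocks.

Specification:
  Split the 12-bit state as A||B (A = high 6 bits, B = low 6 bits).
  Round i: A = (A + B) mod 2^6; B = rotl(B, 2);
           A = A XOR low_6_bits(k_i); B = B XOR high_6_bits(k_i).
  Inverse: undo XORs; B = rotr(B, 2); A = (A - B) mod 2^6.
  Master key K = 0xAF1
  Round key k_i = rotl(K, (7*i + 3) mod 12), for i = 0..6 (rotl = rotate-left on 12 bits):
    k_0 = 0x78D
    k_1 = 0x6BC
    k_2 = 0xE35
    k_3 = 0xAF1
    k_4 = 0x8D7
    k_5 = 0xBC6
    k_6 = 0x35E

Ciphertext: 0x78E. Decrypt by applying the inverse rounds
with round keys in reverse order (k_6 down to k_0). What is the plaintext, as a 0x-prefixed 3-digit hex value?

s_0 = ciphertext = 0x78E
s_1 = InvRound(s_0, k_6) = 0x430
s_2 = InvRound(s_1, k_5) = 0x7F7
s_3 = InvRound(s_2, k_4) = 0x0C5
s_4 = InvRound(s_3, k_3) = 0x1EB
s_5 = InvRound(s_4, k_2) = 0xFB4
s_6 = InvRound(s_5, k_1) = 0x5EB
s_7 = InvRound(s_6, k_0) = 0xF5D

0xF5D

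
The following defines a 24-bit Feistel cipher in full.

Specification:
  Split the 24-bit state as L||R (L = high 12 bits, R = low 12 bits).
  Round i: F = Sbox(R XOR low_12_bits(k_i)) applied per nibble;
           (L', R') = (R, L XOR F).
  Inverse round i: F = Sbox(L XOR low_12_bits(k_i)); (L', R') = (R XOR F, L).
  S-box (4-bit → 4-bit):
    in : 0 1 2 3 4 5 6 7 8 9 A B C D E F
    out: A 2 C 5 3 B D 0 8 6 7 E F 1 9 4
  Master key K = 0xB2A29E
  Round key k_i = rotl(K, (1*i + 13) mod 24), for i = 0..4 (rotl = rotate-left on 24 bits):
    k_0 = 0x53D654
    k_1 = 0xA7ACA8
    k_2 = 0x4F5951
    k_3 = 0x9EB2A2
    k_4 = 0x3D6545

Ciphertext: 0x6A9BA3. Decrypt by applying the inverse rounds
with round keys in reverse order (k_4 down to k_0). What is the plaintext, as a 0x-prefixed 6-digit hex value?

s_0 = ciphertext = 0x6A9BA3
s_1 = InvRound(s_0, k_4) = 0xE3C6A9
s_2 = InvRound(s_1, k_3) = 0x9C0E3C
s_3 = InvRound(s_2, k_2) = 0x45E9C0
s_4 = InvRound(s_3, k_1) = 0x18D45E
s_5 = InvRound(s_4, k_0) = 0x44818D

0x44818D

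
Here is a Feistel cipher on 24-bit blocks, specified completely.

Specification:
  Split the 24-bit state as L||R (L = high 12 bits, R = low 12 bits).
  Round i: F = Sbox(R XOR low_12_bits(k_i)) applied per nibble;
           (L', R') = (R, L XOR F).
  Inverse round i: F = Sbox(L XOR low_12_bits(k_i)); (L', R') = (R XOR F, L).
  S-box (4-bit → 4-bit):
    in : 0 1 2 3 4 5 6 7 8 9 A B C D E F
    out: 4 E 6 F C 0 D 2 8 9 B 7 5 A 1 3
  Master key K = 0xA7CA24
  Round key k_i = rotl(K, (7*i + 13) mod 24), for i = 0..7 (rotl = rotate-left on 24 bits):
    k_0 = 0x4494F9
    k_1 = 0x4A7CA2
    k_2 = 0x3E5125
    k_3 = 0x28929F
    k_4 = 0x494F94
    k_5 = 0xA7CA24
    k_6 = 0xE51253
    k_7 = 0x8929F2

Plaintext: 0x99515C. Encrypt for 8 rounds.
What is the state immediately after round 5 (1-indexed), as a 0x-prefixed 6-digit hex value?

0x254746

s_0 = plaintext = 0x99515C
s_1 = Round(s_0, k_0) = 0x15C925
s_2 = Round(s_1, k_1) = 0x9251DE
s_3 = Round(s_2, k_2) = 0x1DED12
s_4 = Round(s_3, k_3) = 0xD12254
s_5 = Round(s_4, k_4) = 0x254746
s_6 = Round(s_5, k_5) = 0x746882
s_7 = Round(s_6, k_6) = 0x882CE8
s_8 = Round(s_7, k_7) = 0xCE8869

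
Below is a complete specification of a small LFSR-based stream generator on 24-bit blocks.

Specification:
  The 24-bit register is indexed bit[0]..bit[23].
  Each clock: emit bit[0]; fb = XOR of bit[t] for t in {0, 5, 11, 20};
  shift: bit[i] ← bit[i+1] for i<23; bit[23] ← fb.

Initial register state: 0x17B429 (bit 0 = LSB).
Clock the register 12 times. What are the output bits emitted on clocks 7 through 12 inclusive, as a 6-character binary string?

000010

reg_0 = 0x17B429
clock 1: out=1, reg = 0x8BDA14
clock 2: out=0, reg = 0xC5ED0A
clock 3: out=0, reg = 0xE2F685
clock 4: out=1, reg = 0xF17B42
clock 5: out=0, reg = 0x78BDA1
clock 6: out=1, reg = 0x3C5ED0
clock 7: out=0, reg = 0x1E2F68
clock 8: out=0, reg = 0x8F17B4
clock 9: out=0, reg = 0xC78BDA
clock 10: out=0, reg = 0xE3C5ED
clock 11: out=1, reg = 0x71E2F6
clock 12: out=0, reg = 0x38F17B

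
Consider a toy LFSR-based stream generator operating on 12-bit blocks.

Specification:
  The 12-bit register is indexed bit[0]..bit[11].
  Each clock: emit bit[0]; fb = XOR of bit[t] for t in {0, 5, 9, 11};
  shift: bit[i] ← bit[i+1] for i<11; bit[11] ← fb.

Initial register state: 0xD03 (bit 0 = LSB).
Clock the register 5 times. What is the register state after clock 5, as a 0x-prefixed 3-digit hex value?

0x268

reg_0 = 0xD03
clock 1: out=1, reg = 0x681
clock 2: out=1, reg = 0x340
clock 3: out=0, reg = 0x9A0
clock 4: out=0, reg = 0x4D0
clock 5: out=0, reg = 0x268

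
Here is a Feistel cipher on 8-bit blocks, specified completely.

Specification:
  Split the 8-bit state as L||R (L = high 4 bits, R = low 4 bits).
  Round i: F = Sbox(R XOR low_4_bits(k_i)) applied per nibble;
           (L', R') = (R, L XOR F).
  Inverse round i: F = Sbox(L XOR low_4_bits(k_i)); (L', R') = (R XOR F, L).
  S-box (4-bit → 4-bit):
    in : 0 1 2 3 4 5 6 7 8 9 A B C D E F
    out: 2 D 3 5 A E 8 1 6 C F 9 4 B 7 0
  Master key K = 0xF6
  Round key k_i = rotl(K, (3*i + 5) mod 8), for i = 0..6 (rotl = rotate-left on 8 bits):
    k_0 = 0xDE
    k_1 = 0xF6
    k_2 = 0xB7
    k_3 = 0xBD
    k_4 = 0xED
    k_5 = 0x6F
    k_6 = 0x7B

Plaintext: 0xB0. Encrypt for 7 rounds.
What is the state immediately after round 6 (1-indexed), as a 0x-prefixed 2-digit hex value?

0xFC

s_0 = plaintext = 0xB0
s_1 = Round(s_0, k_0) = 0x0C
s_2 = Round(s_1, k_1) = 0xCF
s_3 = Round(s_2, k_2) = 0xFA
s_4 = Round(s_3, k_3) = 0xAE
s_5 = Round(s_4, k_4) = 0xEF
s_6 = Round(s_5, k_5) = 0xFC
s_7 = Round(s_6, k_6) = 0xCE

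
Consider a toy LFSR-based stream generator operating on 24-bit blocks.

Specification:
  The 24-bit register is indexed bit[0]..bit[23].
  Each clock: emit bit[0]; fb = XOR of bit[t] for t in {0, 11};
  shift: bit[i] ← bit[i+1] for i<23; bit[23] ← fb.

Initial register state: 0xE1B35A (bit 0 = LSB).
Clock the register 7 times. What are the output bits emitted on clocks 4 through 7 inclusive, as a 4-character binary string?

reg_0 = 0xE1B35A
clock 1: out=0, reg = 0x70D9AD
clock 2: out=1, reg = 0x386CD6
clock 3: out=0, reg = 0x9C366B
clock 4: out=1, reg = 0xCE1B35
clock 5: out=1, reg = 0x670D9A
clock 6: out=0, reg = 0xB386CD
clock 7: out=1, reg = 0xD9C366

1101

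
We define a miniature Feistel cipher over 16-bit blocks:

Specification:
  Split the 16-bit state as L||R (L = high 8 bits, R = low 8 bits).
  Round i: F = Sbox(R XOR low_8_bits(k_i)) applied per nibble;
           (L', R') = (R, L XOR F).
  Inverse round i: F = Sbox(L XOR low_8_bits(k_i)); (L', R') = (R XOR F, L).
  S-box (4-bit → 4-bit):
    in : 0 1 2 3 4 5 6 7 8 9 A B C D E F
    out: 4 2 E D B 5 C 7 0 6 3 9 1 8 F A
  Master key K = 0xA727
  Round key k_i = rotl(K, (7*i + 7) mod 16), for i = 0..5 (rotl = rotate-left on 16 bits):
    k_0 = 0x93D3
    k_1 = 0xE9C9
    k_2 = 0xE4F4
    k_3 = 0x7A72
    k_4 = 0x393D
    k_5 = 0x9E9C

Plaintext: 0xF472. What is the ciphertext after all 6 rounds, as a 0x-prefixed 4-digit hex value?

s_0 = plaintext = 0xF472
s_1 = Round(s_0, k_0) = 0x72C6
s_2 = Round(s_1, k_1) = 0xC638
s_3 = Round(s_2, k_2) = 0x38D7
s_4 = Round(s_3, k_3) = 0xD70D
s_5 = Round(s_4, k_4) = 0x0D03
s_6 = Round(s_5, k_5) = 0x0367

0x0367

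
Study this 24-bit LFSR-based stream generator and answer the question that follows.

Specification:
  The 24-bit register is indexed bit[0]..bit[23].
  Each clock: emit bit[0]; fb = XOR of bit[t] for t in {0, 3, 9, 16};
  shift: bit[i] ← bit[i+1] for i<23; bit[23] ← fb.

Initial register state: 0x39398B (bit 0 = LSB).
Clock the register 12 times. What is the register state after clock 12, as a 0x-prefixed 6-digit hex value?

reg_0 = 0x39398B
clock 1: out=1, reg = 0x9C9CC5
clock 2: out=1, reg = 0xCE4E62
clock 3: out=0, reg = 0xE72731
clock 4: out=1, reg = 0xF39398
clock 5: out=0, reg = 0xF9C9CC
clock 6: out=0, reg = 0x7CE4E6
clock 7: out=0, reg = 0x3E7273
clock 8: out=1, reg = 0x1F3939
clock 9: out=1, reg = 0x8F9C9C
clock 10: out=0, reg = 0x47CE4E
clock 11: out=0, reg = 0xA3E727
clock 12: out=1, reg = 0xD1F393

0xD1F393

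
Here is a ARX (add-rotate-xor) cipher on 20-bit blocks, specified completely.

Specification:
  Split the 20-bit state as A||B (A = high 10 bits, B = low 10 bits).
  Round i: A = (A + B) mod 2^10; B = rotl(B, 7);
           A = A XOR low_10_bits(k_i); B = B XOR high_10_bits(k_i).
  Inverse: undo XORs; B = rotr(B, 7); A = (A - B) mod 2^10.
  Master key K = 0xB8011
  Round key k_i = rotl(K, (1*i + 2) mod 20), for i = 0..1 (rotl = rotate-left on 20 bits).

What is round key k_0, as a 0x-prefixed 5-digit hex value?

K = 0xB8011
k_0 = rotl(K, (1*0+2) mod 20) = rotl(K, 2) = 0xE0046

0xE0046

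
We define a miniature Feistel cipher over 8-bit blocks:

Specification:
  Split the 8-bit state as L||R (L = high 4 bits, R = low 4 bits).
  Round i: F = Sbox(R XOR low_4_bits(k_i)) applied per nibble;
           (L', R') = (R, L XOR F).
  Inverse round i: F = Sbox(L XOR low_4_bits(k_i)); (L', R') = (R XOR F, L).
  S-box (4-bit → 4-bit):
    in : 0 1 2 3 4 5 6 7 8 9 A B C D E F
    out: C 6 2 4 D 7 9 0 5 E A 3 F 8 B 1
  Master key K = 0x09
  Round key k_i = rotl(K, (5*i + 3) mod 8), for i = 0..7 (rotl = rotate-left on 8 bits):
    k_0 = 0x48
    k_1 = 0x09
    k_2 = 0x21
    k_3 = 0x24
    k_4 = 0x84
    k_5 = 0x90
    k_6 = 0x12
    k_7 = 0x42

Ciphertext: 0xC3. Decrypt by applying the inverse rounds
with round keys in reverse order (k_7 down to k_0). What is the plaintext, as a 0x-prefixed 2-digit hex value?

0x23

s_0 = ciphertext = 0xC3
s_1 = InvRound(s_0, k_7) = 0x8C
s_2 = InvRound(s_1, k_6) = 0x68
s_3 = InvRound(s_2, k_5) = 0x16
s_4 = InvRound(s_3, k_4) = 0x11
s_5 = InvRound(s_4, k_3) = 0x61
s_6 = InvRound(s_5, k_2) = 0x16
s_7 = InvRound(s_6, k_1) = 0x31
s_8 = InvRound(s_7, k_0) = 0x23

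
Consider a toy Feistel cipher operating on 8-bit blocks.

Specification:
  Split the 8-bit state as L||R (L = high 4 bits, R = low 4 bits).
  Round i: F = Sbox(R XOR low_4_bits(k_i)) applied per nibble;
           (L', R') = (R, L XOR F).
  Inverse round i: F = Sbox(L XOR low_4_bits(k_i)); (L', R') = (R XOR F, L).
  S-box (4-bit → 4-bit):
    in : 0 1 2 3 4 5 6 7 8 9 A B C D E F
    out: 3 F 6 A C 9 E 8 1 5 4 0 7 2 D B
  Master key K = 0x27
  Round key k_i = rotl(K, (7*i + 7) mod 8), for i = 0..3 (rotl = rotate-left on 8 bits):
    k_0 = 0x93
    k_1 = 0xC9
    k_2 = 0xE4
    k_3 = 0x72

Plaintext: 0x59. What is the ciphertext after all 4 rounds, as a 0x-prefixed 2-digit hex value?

0x64

s_0 = plaintext = 0x59
s_1 = Round(s_0, k_0) = 0x91
s_2 = Round(s_1, k_1) = 0x18
s_3 = Round(s_2, k_2) = 0x86
s_4 = Round(s_3, k_3) = 0x64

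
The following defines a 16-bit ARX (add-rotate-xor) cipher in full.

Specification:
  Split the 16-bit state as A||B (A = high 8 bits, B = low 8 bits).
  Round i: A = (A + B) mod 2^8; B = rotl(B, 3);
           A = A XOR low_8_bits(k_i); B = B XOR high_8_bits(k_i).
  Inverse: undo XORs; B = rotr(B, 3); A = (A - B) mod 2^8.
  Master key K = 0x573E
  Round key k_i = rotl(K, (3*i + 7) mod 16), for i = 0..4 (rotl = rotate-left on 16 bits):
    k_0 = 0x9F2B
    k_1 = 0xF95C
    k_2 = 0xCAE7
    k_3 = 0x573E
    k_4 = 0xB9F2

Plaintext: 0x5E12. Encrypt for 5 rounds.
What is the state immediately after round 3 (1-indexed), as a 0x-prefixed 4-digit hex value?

0x50C6

s_0 = plaintext = 0x5E12
s_1 = Round(s_0, k_0) = 0x5B0F
s_2 = Round(s_1, k_1) = 0x3681
s_3 = Round(s_2, k_2) = 0x50C6
s_4 = Round(s_3, k_3) = 0x2861
s_5 = Round(s_4, k_4) = 0x7BB2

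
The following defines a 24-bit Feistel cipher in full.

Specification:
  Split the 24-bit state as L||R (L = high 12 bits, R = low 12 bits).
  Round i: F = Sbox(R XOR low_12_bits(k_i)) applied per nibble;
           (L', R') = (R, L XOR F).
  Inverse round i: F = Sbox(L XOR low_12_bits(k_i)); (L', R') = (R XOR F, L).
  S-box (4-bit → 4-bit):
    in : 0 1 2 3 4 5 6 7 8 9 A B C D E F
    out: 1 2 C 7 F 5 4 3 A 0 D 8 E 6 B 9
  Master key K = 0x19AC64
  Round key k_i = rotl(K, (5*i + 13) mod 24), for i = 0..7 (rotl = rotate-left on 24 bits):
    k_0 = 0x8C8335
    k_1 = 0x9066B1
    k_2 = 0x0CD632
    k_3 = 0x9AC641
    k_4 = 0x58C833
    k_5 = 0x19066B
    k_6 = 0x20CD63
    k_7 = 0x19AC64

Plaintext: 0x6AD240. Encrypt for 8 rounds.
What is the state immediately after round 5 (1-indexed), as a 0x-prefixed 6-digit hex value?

s_0 = plaintext = 0x6AD240
s_1 = Round(s_0, k_0) = 0x240498
s_2 = Round(s_1, k_1) = 0x498E80
s_3 = Round(s_2, k_2) = 0xE80E14
s_4 = Round(s_3, k_3) = 0xE144D5
s_5 = Round(s_4, k_4) = 0x4D50A0
s_6 = Round(s_5, k_5) = 0x0A003D
s_7 = Round(s_6, k_6) = 0x03D6FB
s_8 = Round(s_7, k_7) = 0x6FBD34

0x4D50A0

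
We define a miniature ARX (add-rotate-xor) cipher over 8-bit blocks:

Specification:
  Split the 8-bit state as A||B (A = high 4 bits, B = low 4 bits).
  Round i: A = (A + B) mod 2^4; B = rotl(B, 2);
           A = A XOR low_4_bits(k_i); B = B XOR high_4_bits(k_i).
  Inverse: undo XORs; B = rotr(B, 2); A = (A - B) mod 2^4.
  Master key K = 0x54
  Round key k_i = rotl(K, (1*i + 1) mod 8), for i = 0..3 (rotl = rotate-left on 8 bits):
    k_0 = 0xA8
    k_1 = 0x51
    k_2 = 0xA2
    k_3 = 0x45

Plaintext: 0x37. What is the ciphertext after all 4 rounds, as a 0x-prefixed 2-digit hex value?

0xF6

s_0 = plaintext = 0x37
s_1 = Round(s_0, k_0) = 0x27
s_2 = Round(s_1, k_1) = 0x88
s_3 = Round(s_2, k_2) = 0x28
s_4 = Round(s_3, k_3) = 0xF6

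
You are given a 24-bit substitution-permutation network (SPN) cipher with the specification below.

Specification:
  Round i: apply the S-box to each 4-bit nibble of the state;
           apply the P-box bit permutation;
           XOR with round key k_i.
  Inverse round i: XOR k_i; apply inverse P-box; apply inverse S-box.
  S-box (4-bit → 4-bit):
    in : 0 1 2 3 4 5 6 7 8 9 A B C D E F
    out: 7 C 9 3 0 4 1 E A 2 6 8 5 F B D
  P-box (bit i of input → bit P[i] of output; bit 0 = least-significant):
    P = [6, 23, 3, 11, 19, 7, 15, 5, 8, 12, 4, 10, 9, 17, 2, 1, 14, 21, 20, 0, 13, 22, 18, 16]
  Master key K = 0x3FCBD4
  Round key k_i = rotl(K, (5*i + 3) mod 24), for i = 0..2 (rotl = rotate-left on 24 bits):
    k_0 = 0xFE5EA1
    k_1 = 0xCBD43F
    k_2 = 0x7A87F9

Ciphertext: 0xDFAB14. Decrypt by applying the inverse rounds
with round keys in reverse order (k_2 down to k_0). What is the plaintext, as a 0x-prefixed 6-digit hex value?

0x04B0AC

s_0 = ciphertext = 0xDFAB14
s_1 = InvRound(s_0, k_2) = 0xF85B8D
s_2 = InvRound(s_1, k_1) = 0xBAEF7B
s_3 = InvRound(s_2, k_0) = 0x04B0AC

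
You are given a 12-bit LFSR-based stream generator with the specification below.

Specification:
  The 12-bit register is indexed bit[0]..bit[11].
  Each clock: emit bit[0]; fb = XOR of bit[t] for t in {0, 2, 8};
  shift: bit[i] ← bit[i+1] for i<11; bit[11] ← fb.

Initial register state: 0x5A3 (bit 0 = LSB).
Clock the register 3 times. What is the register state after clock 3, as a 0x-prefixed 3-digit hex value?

0xCB4

reg_0 = 0x5A3
clock 1: out=1, reg = 0x2D1
clock 2: out=1, reg = 0x968
clock 3: out=0, reg = 0xCB4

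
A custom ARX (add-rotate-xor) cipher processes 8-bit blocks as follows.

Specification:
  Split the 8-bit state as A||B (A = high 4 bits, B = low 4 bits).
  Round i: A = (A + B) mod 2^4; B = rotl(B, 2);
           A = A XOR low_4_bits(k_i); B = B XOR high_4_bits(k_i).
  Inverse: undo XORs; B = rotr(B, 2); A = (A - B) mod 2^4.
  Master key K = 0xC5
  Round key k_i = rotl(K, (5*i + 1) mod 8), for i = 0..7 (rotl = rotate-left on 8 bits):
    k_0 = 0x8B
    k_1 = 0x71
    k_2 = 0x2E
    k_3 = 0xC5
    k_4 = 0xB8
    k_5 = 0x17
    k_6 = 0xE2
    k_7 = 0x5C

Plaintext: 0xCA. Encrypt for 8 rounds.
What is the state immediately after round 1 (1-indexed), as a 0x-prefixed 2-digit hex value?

s_0 = plaintext = 0xCA
s_1 = Round(s_0, k_0) = 0xD2
s_2 = Round(s_1, k_1) = 0xEF
s_3 = Round(s_2, k_2) = 0x3D
s_4 = Round(s_3, k_3) = 0x5B
s_5 = Round(s_4, k_4) = 0x85
s_6 = Round(s_5, k_5) = 0xA4
s_7 = Round(s_6, k_6) = 0xCF
s_8 = Round(s_7, k_7) = 0x7A

0xD2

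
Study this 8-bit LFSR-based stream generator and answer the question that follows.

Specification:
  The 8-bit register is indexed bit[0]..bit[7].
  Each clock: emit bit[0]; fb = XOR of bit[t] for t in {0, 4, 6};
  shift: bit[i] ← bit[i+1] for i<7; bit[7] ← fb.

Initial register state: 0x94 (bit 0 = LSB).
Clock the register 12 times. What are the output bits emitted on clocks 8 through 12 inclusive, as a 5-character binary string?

reg_0 = 0x94
clock 1: out=0, reg = 0xCA
clock 2: out=0, reg = 0xE5
clock 3: out=1, reg = 0x72
clock 4: out=0, reg = 0x39
clock 5: out=1, reg = 0x1C
clock 6: out=0, reg = 0x8E
clock 7: out=0, reg = 0x47
clock 8: out=1, reg = 0x23
clock 9: out=1, reg = 0x91
clock 10: out=1, reg = 0x48
clock 11: out=0, reg = 0xA4
clock 12: out=0, reg = 0x52

11100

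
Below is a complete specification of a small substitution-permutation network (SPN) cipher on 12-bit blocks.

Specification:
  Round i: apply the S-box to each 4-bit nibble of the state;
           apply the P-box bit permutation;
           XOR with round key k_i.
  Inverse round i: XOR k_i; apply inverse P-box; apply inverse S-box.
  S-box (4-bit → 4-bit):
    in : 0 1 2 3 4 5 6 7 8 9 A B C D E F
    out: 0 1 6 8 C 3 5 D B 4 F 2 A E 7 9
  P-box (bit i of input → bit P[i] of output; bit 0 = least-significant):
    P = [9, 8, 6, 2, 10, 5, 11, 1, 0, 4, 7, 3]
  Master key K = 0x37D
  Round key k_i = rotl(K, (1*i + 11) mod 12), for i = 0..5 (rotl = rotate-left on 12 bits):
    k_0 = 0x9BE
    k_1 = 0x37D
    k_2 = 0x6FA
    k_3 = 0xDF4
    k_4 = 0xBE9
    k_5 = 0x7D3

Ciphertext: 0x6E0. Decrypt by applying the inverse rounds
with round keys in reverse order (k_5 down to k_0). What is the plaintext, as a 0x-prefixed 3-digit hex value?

0xE49

s_0 = ciphertext = 0x6E0
s_1 = InvRound(s_0, k_5) = 0x5CB
s_2 = InvRound(s_1, k_4) = 0x0A1
s_3 = InvRound(s_2, k_3) = 0x56D
s_4 = InvRound(s_3, k_2) = 0xE38
s_5 = InvRound(s_4, k_1) = 0x16D
s_6 = InvRound(s_5, k_0) = 0xE49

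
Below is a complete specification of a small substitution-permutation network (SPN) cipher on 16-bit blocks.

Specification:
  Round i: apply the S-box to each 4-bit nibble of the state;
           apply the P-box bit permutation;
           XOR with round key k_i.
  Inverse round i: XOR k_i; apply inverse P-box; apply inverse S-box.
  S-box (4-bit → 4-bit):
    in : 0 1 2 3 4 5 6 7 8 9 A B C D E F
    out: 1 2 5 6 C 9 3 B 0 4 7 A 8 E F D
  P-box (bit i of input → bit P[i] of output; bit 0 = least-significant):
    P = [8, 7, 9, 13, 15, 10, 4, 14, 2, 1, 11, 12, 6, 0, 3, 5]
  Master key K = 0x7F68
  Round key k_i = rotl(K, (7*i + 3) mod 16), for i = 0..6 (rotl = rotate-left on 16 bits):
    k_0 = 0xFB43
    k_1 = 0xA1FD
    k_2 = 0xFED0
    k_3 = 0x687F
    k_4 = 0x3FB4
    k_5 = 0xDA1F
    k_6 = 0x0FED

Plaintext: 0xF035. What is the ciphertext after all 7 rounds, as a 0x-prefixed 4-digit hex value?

s_0 = plaintext = 0xF035
s_1 = Round(s_0, k_0) = 0xDE3F
s_2 = Round(s_1, k_1) = 0x9EC2
s_3 = Round(s_2, k_2) = 0xA5DE
s_4 = Round(s_3, k_3) = 0x1FA2
s_5 = Round(s_4, k_4) = 0xA0A1
s_6 = Round(s_5, k_5) = 0x5EC2
s_7 = Round(s_6, k_6) = 0x548B

0x548B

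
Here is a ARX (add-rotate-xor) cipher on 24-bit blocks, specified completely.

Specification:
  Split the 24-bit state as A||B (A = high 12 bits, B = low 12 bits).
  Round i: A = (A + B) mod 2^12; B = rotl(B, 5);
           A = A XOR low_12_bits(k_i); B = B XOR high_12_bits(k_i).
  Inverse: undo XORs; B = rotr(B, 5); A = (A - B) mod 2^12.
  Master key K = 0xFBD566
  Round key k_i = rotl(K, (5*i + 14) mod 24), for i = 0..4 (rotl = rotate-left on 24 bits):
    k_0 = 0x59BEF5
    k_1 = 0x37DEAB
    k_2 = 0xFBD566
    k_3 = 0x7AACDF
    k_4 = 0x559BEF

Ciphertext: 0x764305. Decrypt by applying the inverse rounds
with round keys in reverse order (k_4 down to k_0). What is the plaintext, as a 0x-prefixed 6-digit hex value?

s_0 = ciphertext = 0x764305
s_1 = InvRound(s_0, k_4) = 0xE59E32
s_2 = InvRound(s_1, k_3) = 0x63AC4C
s_3 = InvRound(s_2, k_2) = 0xABD89F
s_4 = InvRound(s_3, k_1) = 0x2B715F
s_5 = InvRound(s_4, k_0) = 0xA1C226

0xA1C226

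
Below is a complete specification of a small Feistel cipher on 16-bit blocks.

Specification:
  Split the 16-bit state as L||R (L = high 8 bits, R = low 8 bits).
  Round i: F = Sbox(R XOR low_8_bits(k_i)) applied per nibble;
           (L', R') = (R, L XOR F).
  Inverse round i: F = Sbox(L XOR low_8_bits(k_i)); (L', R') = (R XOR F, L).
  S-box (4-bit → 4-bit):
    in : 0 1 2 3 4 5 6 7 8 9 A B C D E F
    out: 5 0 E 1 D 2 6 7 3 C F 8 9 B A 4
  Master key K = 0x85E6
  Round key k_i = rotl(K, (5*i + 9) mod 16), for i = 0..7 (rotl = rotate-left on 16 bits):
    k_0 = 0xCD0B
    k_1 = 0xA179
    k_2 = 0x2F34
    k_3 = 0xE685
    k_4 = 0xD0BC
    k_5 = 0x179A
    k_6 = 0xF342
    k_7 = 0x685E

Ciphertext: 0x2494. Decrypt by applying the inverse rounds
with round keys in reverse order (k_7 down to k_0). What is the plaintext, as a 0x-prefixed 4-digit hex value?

s_0 = ciphertext = 0x2494
s_1 = InvRound(s_0, k_7) = 0xEB24
s_2 = InvRound(s_1, k_6) = 0xD8EB
s_3 = InvRound(s_2, k_5) = 0x35D8
s_4 = InvRound(s_3, k_4) = 0xE435
s_5 = InvRound(s_4, k_3) = 0x55E4
s_6 = InvRound(s_5, k_2) = 0x8455
s_7 = InvRound(s_6, k_1) = 0x1E84
s_8 = InvRound(s_7, k_0) = 0x861E

0x861E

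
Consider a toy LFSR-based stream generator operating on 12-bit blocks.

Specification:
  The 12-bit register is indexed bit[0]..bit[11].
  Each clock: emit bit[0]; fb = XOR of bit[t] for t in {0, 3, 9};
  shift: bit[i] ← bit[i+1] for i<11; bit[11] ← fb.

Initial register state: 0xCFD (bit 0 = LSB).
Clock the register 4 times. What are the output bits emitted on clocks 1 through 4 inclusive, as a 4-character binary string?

1011

reg_0 = 0xCFD
clock 1: out=1, reg = 0x67E
clock 2: out=0, reg = 0x33F
clock 3: out=1, reg = 0x99F
clock 4: out=1, reg = 0x4CF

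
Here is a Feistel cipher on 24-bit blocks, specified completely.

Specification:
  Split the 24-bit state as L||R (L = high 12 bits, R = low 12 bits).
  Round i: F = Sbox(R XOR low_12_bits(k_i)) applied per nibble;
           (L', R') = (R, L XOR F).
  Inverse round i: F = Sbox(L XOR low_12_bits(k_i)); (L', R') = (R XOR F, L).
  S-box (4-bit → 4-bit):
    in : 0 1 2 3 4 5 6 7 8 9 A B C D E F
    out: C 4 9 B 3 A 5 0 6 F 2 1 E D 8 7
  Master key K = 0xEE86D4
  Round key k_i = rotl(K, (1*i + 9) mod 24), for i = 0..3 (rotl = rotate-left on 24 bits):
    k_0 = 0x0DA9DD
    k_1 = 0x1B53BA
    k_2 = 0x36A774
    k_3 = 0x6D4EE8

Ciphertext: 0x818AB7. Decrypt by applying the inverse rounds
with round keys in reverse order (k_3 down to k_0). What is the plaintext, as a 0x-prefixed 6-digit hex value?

0xFC12D1

s_0 = ciphertext = 0x818AB7
s_1 = InvRound(s_0, k_3) = 0xFCB818
s_2 = InvRound(s_1, k_2) = 0xE0FFCB
s_3 = InvRound(s_2, k_1) = 0x2D1E0F
s_4 = InvRound(s_3, k_0) = 0xFC12D1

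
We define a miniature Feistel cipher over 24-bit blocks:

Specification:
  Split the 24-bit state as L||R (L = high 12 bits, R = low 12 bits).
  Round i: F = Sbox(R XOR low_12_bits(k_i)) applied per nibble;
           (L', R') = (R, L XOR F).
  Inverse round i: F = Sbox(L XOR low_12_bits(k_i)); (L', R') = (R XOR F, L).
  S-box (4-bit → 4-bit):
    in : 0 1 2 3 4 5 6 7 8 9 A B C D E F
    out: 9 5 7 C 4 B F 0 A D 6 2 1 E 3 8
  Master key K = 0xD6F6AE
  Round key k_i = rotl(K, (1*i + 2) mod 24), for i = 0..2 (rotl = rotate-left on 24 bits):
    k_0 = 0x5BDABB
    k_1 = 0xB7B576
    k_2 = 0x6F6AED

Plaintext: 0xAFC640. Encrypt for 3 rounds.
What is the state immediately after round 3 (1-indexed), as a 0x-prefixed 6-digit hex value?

s_0 = plaintext = 0xAFC640
s_1 = Round(s_0, k_0) = 0x640B7E
s_2 = Round(s_1, k_1) = 0xB7E5DA
s_3 = Round(s_2, k_2) = 0x5DA3BE

0x5DA3BE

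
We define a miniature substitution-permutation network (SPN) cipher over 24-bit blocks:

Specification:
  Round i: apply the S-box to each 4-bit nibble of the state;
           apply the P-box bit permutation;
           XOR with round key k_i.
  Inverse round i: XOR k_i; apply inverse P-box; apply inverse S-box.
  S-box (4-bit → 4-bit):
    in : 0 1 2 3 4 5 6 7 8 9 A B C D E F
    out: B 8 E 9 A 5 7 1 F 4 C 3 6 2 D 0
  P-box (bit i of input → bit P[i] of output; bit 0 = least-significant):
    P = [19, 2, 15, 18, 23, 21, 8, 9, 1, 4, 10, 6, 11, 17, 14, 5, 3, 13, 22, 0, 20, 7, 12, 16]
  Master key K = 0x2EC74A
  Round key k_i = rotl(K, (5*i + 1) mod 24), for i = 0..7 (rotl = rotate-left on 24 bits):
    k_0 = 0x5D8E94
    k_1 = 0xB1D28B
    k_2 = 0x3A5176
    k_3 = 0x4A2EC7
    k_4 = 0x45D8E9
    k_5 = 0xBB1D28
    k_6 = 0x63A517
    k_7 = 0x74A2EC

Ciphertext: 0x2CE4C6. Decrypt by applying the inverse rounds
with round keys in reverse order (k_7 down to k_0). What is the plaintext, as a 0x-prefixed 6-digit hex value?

0x70EA8A

s_0 = ciphertext = 0x2CE4C6
s_1 = InvRound(s_0, k_7) = 0x75A517
s_2 = InvRound(s_1, k_6) = 0x7FDFF1
s_3 = InvRound(s_2, k_5) = 0xDE943A
s_4 = InvRound(s_3, k_4) = 0x016877
s_5 = InvRound(s_4, k_3) = 0x492C17
s_6 = InvRound(s_5, k_2) = 0xE28ACF
s_7 = InvRound(s_6, k_1) = 0xE961FD
s_8 = InvRound(s_7, k_0) = 0x70EA8A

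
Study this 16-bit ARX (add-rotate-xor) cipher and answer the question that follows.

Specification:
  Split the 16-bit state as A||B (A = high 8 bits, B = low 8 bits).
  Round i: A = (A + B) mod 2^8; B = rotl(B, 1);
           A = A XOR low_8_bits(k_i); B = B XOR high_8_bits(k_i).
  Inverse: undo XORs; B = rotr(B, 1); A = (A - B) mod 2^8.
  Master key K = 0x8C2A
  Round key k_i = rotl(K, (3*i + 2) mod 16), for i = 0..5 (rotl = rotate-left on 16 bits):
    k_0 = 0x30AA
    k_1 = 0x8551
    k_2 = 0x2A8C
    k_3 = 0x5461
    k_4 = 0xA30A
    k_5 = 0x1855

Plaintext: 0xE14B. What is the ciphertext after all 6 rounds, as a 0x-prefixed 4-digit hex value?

0xB2D3

s_0 = plaintext = 0xE14B
s_1 = Round(s_0, k_0) = 0x86A6
s_2 = Round(s_1, k_1) = 0x7DC8
s_3 = Round(s_2, k_2) = 0xC9BB
s_4 = Round(s_3, k_3) = 0xE523
s_5 = Round(s_4, k_4) = 0x02E5
s_6 = Round(s_5, k_5) = 0xB2D3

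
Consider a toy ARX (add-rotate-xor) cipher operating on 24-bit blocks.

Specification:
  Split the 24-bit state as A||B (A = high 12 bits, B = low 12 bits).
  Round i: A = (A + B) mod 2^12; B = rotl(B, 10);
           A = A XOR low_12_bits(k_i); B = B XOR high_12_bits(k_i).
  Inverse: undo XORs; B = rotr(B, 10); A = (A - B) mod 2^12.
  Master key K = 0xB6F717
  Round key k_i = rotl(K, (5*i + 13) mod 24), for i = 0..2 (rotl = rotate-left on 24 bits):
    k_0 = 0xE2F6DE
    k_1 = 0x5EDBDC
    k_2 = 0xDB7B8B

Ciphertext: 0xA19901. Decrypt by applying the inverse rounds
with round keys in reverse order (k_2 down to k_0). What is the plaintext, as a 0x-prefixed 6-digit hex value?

0x252BF8

s_0 = ciphertext = 0xA19901
s_1 = InvRound(s_0, k_2) = 0xEB92D9
s_2 = InvRound(s_1, k_1) = 0x894CD1
s_3 = InvRound(s_2, k_0) = 0x252BF8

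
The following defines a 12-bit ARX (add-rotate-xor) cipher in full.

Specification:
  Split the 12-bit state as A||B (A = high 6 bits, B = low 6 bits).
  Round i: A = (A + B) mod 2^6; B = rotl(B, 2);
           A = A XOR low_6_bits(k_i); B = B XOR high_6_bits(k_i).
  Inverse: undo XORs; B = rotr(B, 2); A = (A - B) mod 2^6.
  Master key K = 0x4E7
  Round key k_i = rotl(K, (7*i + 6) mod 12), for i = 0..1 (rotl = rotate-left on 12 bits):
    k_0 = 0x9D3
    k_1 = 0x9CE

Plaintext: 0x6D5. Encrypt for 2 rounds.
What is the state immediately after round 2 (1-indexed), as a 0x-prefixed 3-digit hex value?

s_0 = plaintext = 0x6D5
s_1 = Round(s_0, k_0) = 0x8F2
s_2 = Round(s_1, k_1) = 0x6EC

0x6EC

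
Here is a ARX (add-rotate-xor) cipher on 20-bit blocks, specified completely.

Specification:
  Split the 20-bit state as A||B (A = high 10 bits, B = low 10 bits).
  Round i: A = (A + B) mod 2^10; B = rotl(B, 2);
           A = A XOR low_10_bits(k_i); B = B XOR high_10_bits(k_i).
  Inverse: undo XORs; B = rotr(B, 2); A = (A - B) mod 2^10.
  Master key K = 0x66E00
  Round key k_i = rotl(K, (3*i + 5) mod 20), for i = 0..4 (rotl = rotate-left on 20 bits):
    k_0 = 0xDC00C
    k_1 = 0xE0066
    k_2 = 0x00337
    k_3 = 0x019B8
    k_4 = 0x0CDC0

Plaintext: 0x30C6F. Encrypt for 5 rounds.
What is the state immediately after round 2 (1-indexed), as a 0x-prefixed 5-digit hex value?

0x1B0B2

s_0 = plaintext = 0x30C6F
s_1 = Round(s_0, k_0) = 0x4FACC
s_2 = Round(s_1, k_1) = 0x1B0B2
s_3 = Round(s_2, k_2) = 0x8A6C8
s_4 = Round(s_3, k_3) = 0x52724
s_5 = Round(s_4, k_4) = 0x6B4A0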